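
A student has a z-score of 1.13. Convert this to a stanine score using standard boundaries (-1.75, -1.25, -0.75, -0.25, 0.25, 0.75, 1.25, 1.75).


Stanine boundaries: [-1.75, -1.25, -0.75, -0.25, 0.25, 0.75, 1.25, 1.75]
z = 1.13
Check each boundary:
  z >= -1.75 -> could be stanine 2
  z >= -1.25 -> could be stanine 3
  z >= -0.75 -> could be stanine 4
  z >= -0.25 -> could be stanine 5
  z >= 0.25 -> could be stanine 6
  z >= 0.75 -> could be stanine 7
  z < 1.25
  z < 1.75
Highest qualifying boundary gives stanine = 7

7


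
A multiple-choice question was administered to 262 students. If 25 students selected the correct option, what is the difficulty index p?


Item difficulty p = number correct / total examinees
p = 25 / 262
p = 0.0954

0.0954


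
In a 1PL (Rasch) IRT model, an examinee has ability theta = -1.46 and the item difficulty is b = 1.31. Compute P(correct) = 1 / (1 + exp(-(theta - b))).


theta - b = -1.46 - 1.31 = -2.77
exp(-(theta - b)) = exp(2.77) = 15.9586
P = 1 / (1 + 15.9586)
P = 0.059

0.059


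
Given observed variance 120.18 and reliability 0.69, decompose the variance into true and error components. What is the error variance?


var_true = rxx * var_obs = 0.69 * 120.18 = 82.9242
var_error = var_obs - var_true
var_error = 120.18 - 82.9242
var_error = 37.2558

37.2558


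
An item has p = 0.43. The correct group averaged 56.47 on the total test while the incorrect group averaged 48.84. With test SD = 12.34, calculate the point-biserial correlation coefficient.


q = 1 - p = 0.57
rpb = ((M1 - M0) / SD) * sqrt(p * q)
rpb = ((56.47 - 48.84) / 12.34) * sqrt(0.43 * 0.57)
rpb = 0.3061

0.3061


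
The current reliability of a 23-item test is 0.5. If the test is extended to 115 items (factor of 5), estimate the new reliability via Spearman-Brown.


r_new = (n * rxx) / (1 + (n-1) * rxx)
r_new = (5 * 0.5) / (1 + 4 * 0.5)
r_new = 2.5 / 3.0
r_new = 0.8333

0.8333


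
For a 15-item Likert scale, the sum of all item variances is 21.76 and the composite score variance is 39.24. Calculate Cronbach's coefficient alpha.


alpha = (k/(k-1)) * (1 - sum(si^2)/s_total^2)
= (15/14) * (1 - 21.76/39.24)
alpha = 0.4773

0.4773


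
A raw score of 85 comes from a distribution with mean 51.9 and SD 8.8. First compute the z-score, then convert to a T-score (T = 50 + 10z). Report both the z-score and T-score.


z = (X - mean) / SD = (85 - 51.9) / 8.8
z = 33.1 / 8.8
z = 3.7614
T-score = T = 50 + 10z
Carry z at full precision (z = 33.1 / 8.8) into the conversion:
T-score = 50 + 10 * (33.1 / 8.8) = 50 + 331 / 8.8
T-score = 50 + 37.6136
T-score = 87.6136

87.6136


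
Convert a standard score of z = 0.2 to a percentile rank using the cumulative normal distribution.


CDF(z) = 0.5 * (1 + erf(z/sqrt(2)))
erf(0.1414) = 0.1585
CDF = 0.5793
Percentile rank = 0.5793 * 100 = 57.93

57.93


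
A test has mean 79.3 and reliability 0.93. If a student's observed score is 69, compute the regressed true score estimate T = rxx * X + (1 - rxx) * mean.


T_est = rxx * X + (1 - rxx) * mean
T_est = 0.93 * 69 + 0.07 * 79.3
T_est = 64.17 + 5.551
T_est = 69.721

69.721


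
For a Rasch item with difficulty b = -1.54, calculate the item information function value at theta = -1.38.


P = 1/(1+exp(-(-1.38--1.54))) = 0.5399
I = P*(1-P) = 0.5399 * 0.4601
I = 0.2484

0.2484


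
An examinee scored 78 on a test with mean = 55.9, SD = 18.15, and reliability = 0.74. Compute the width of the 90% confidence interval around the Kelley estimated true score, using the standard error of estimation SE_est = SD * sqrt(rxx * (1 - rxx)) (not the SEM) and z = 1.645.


True score estimate = 0.74*78 + 0.26*55.9 = 72.254
SE_est = SD * sqrt(rxx * (1 - rxx)) = 18.15 * sqrt(0.74 * 0.26) = 18.15 * sqrt(0.1924) = 7.961212
CI = T_est +/- z * SE_est, so width = 2 * z * SE_est = 2 * 1.645 * 7.961212
Width = 26.1924

26.1924


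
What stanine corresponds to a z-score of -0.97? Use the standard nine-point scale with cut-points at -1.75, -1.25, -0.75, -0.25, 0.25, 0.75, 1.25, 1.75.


Stanine boundaries: [-1.75, -1.25, -0.75, -0.25, 0.25, 0.75, 1.25, 1.75]
z = -0.97
Check each boundary:
  z >= -1.75 -> could be stanine 2
  z >= -1.25 -> could be stanine 3
  z < -0.75
  z < -0.25
  z < 0.25
  z < 0.75
  z < 1.25
  z < 1.75
Highest qualifying boundary gives stanine = 3

3


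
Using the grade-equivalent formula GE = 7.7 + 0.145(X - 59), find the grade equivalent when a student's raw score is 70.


raw - median = 70 - 59 = 11
slope * diff = 0.145 * 11 = 1.595
GE = 7.7 + 1.595
GE = 9.295

9.295


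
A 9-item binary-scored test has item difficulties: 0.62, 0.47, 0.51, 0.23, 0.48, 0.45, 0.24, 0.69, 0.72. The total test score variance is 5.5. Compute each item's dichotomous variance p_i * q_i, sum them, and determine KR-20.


For each item, compute p_i * q_i:
  Item 1: 0.62 * 0.38 = 0.2356
  Item 2: 0.47 * 0.53 = 0.2491
  Item 3: 0.51 * 0.49 = 0.2499
  Item 4: 0.23 * 0.77 = 0.1771
  Item 5: 0.48 * 0.52 = 0.2496
  Item 6: 0.45 * 0.55 = 0.2475
  Item 7: 0.24 * 0.76 = 0.1824
  Item 8: 0.69 * 0.31 = 0.2139
  Item 9: 0.72 * 0.28 = 0.2016
Sum(p_i * q_i) = 0.2356 + 0.2491 + 0.2499 + 0.1771 + 0.2496 + 0.2475 + 0.1824 + 0.2139 + 0.2016 = 2.0067
KR-20 = (k/(k-1)) * (1 - Sum(p_i*q_i) / Var_total)
= (9/8) * (1 - 2.0067/5.5)
= 1.125 * 0.6351
KR-20 = 0.7145

0.7145


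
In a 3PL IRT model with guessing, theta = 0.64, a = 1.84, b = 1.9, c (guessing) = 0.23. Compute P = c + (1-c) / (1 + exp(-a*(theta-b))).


logit = 1.84*(0.64 - 1.9) = -2.3184
P* = 1/(1 + exp(--2.3184)) = 0.0896
P = 0.23 + (1 - 0.23) * 0.0896
P = 0.299

0.299


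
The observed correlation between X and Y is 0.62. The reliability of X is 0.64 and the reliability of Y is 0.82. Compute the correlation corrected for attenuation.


r_corrected = rxy / sqrt(rxx * ryy)
= 0.62 / sqrt(0.64 * 0.82)
= 0.62 / sqrt(0.5248)
= 0.62 / 0.724431
r_corrected = 0.8558

0.8558


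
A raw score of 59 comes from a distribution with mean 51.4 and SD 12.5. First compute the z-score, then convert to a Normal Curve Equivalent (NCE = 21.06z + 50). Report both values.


z = (X - mean) / SD = (59 - 51.4) / 12.5
z = 7.6 / 12.5
z = 0.608
NCE = NCE = 21.06z + 50
Carry z at full precision (z = 7.6 / 12.5) into the conversion:
NCE = 21.06 * (7.6 / 12.5) + 50 = 160.056 / 12.5 + 50
NCE = 12.8045 + 50
NCE = 62.8045

62.8045


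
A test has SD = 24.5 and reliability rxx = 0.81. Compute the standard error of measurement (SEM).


SEM = SD * sqrt(1 - rxx)
SEM = 24.5 * sqrt(1 - 0.81)
SEM = 24.5 * sqrt(0.19) = 24.5 * 0.43589
SEM = 10.6793

10.6793


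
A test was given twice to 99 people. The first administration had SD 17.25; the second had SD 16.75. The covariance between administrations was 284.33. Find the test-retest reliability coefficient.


r = cov(X,Y) / (SD_X * SD_Y)
r = 284.33 / (17.25 * 16.75)
r = 284.33 / 288.9375
r = 0.9841

0.9841


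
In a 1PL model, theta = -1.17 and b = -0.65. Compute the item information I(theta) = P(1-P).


P = 1/(1+exp(-(-1.17--0.65))) = 0.3729
I = P*(1-P) = 0.3729 * 0.6271
I = 0.2338

0.2338


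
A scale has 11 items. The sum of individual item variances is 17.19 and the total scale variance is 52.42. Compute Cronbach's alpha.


alpha = (k/(k-1)) * (1 - sum(si^2)/s_total^2)
= (11/10) * (1 - 17.19/52.42)
alpha = 0.7393

0.7393


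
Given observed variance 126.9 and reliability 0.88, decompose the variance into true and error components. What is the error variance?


var_true = rxx * var_obs = 0.88 * 126.9 = 111.672
var_error = var_obs - var_true
var_error = 126.9 - 111.672
var_error = 15.228

15.228


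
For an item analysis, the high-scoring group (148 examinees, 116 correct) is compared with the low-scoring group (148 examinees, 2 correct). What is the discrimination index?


p_upper = 116/148 = 0.7838
p_lower = 2/148 = 0.0135
D = 0.7838 - 0.0135 = 0.7703

0.7703


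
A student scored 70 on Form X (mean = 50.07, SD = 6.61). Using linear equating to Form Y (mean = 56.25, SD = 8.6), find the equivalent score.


slope = SD_Y / SD_X = 8.6 / 6.61 ~ 1.3011
intercept = mean_Y - slope * mean_X = 56.25 - (8.6 / 6.61) * 50.07 ~ -8.894
Y = slope * X + intercept. To avoid rounding drift from the rounded slope/intercept, evaluate the equivalent form Y = mean_Y + SD_Y * (X - mean_X) / SD_X at full precision:
Y = 56.25 + 8.6 * (70 - 50.07) / 6.61
Y = 56.25 + 8.6 * 19.93 / 6.61
Y = 56.25 + 171.398 / 6.61
Y = 56.25 + 25.9301
Y = 82.1801

82.1801


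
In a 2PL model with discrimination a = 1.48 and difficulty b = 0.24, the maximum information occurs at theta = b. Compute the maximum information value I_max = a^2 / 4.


For 2PL, max info at theta = b = 0.24
I_max = a^2 / 4 = 1.48^2 / 4
= 2.1904 / 4
I_max = 0.5476

0.5476


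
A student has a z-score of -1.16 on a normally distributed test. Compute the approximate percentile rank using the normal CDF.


CDF(z) = 0.5 * (1 + erf(z/sqrt(2)))
erf(-0.8202) = -0.754
CDF = 0.123
Percentile rank = 0.123 * 100 = 12.3

12.3


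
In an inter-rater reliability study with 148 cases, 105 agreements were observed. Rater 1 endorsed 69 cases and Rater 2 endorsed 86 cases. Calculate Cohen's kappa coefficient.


P_o = 105/148 = 0.709459
P_e = (69*86 + 79*62) / 21904 = 0.494522
kappa = (P_o - P_e) / (1 - P_e)
kappa = (0.709459 - 0.494522) / (1 - 0.494522)
kappa = 0.4252

0.4252


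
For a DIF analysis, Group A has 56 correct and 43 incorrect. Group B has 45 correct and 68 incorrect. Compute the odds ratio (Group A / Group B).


Odds_A = 56/43 = 1.3023
Odds_B = 45/68 = 0.6618
OR = Odds_A / Odds_B = 1.3023 / 0.6618
Exactly, OR = (56 * 68) / (43 * 45) = 3808 / 1935
OR = 1.968

1.968


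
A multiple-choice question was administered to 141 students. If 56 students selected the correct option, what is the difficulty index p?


Item difficulty p = number correct / total examinees
p = 56 / 141
p = 0.3972

0.3972


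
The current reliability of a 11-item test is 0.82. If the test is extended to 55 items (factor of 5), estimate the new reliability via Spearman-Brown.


r_new = (n * rxx) / (1 + (n-1) * rxx)
r_new = (5 * 0.82) / (1 + 4 * 0.82)
r_new = 4.1 / 4.28
r_new = 0.9579

0.9579


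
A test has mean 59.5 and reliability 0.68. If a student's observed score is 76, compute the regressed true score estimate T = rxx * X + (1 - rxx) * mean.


T_est = rxx * X + (1 - rxx) * mean
T_est = 0.68 * 76 + 0.32 * 59.5
T_est = 51.68 + 19.04
T_est = 70.72

70.72


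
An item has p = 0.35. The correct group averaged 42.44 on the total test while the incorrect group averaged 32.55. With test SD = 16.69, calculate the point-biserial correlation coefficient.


q = 1 - p = 0.65
rpb = ((M1 - M0) / SD) * sqrt(p * q)
rpb = ((42.44 - 32.55) / 16.69) * sqrt(0.35 * 0.65)
rpb = 0.2826

0.2826


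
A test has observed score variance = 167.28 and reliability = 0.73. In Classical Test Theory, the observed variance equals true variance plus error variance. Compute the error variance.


var_true = rxx * var_obs = 0.73 * 167.28 = 122.1144
var_error = var_obs - var_true
var_error = 167.28 - 122.1144
var_error = 45.1656

45.1656


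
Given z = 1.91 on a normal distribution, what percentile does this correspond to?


CDF(z) = 0.5 * (1 + erf(z/sqrt(2)))
erf(1.3506) = 0.9439
CDF = 0.9719
Percentile rank = 0.9719 * 100 = 97.19

97.19


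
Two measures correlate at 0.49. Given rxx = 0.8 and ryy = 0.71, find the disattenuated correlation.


r_corrected = rxy / sqrt(rxx * ryy)
= 0.49 / sqrt(0.8 * 0.71)
= 0.49 / sqrt(0.568)
= 0.49 / 0.753658
r_corrected = 0.6502

0.6502


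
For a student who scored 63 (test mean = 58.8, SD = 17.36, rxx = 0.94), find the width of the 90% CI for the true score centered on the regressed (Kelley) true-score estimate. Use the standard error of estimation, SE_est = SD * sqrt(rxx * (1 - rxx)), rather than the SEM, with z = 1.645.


True score estimate = 0.94*63 + 0.06*58.8 = 62.748
SE_est = SD * sqrt(rxx * (1 - rxx)) = 17.36 * sqrt(0.94 * 0.06) = 17.36 * sqrt(0.0564) = 4.122772
CI = T_est +/- z * SE_est, so width = 2 * z * SE_est = 2 * 1.645 * 4.122772
Width = 13.5639

13.5639


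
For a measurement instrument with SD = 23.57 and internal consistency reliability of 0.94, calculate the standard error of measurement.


SEM = SD * sqrt(1 - rxx)
SEM = 23.57 * sqrt(1 - 0.94)
SEM = 23.57 * sqrt(0.06) = 23.57 * 0.244949
SEM = 5.7734

5.7734


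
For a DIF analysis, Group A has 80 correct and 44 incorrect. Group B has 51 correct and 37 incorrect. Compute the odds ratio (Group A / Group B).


Odds_A = 80/44 = 1.8182
Odds_B = 51/37 = 1.3784
OR = Odds_A / Odds_B = 1.8182 / 1.3784
Exactly, OR = (80 * 37) / (44 * 51) = 2960 / 2244
OR = 1.3191

1.3191


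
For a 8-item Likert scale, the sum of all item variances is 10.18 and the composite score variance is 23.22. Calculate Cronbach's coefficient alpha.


alpha = (k/(k-1)) * (1 - sum(si^2)/s_total^2)
= (8/7) * (1 - 10.18/23.22)
alpha = 0.6418

0.6418


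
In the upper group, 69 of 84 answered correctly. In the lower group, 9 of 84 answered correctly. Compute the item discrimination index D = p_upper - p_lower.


p_upper = 69/84 = 0.8214
p_lower = 9/84 = 0.1071
D = 0.8214 - 0.1071 = 0.7143

0.7143


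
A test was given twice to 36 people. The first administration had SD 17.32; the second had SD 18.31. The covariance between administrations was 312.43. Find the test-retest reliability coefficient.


r = cov(X,Y) / (SD_X * SD_Y)
r = 312.43 / (17.32 * 18.31)
r = 312.43 / 317.1292
r = 0.9852

0.9852


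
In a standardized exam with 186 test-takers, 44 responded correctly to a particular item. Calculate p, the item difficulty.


Item difficulty p = number correct / total examinees
p = 44 / 186
p = 0.2366

0.2366


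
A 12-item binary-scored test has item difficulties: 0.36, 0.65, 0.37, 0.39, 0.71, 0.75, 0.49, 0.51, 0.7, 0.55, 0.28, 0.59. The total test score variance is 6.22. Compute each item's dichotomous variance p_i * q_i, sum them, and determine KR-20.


For each item, compute p_i * q_i:
  Item 1: 0.36 * 0.64 = 0.2304
  Item 2: 0.65 * 0.35 = 0.2275
  Item 3: 0.37 * 0.63 = 0.2331
  Item 4: 0.39 * 0.61 = 0.2379
  Item 5: 0.71 * 0.29 = 0.2059
  Item 6: 0.75 * 0.25 = 0.1875
  Item 7: 0.49 * 0.51 = 0.2499
  Item 8: 0.51 * 0.49 = 0.2499
  Item 9: 0.7 * 0.3 = 0.21
  Item 10: 0.55 * 0.45 = 0.2475
  Item 11: 0.28 * 0.72 = 0.2016
  Item 12: 0.59 * 0.41 = 0.2419
Sum(p_i * q_i) = 0.2304 + 0.2275 + 0.2331 + 0.2379 + 0.2059 + 0.1875 + 0.2499 + 0.2499 + 0.21 + 0.2475 + 0.2016 + 0.2419 = 2.7231
KR-20 = (k/(k-1)) * (1 - Sum(p_i*q_i) / Var_total)
= (12/11) * (1 - 2.7231/6.22)
= 1.0909 * 0.5622
KR-20 = 0.6133

0.6133


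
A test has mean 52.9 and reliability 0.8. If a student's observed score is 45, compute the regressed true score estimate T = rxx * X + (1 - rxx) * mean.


T_est = rxx * X + (1 - rxx) * mean
T_est = 0.8 * 45 + 0.2 * 52.9
T_est = 36.0 + 10.58
T_est = 46.58

46.58


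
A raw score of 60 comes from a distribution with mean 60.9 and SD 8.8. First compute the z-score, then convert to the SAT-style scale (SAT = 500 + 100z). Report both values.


z = (X - mean) / SD = (60 - 60.9) / 8.8
z = -0.9 / 8.8
z = -0.1023
SAT-scale = SAT = 500 + 100z
Carry z at full precision (z = -0.9 / 8.8) into the conversion:
SAT-scale = 500 + 100 * (-0.9 / 8.8) = 500 + -90 / 8.8
SAT-scale = 500 + -10.2273
SAT-scale = 489.7727

489.7727


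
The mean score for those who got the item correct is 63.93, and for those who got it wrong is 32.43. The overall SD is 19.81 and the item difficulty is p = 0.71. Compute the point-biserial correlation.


q = 1 - p = 0.29
rpb = ((M1 - M0) / SD) * sqrt(p * q)
rpb = ((63.93 - 32.43) / 19.81) * sqrt(0.71 * 0.29)
rpb = 0.7215

0.7215


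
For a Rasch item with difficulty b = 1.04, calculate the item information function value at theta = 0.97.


P = 1/(1+exp(-(0.97-1.04))) = 0.4825
I = P*(1-P) = 0.4825 * 0.5175
I = 0.2497

0.2497


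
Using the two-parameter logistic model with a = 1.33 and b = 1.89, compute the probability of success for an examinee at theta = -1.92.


a*(theta - b) = 1.33 * (-1.92 - 1.89) = -5.0673
exp(--5.0673) = 158.7451
P = 1 / (1 + 158.7451)
P = 0.0063

0.0063


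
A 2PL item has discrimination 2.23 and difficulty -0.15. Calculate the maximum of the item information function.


For 2PL, max info at theta = b = -0.15
I_max = a^2 / 4 = 2.23^2 / 4
= 4.9729 / 4
I_max = 1.2432

1.2432


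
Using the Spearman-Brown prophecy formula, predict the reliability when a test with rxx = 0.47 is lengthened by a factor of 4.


r_new = (n * rxx) / (1 + (n-1) * rxx)
r_new = (4 * 0.47) / (1 + 3 * 0.47)
r_new = 1.88 / 2.41
r_new = 0.7801

0.7801


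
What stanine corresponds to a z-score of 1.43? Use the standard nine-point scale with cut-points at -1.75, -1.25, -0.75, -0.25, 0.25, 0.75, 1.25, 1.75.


Stanine boundaries: [-1.75, -1.25, -0.75, -0.25, 0.25, 0.75, 1.25, 1.75]
z = 1.43
Check each boundary:
  z >= -1.75 -> could be stanine 2
  z >= -1.25 -> could be stanine 3
  z >= -0.75 -> could be stanine 4
  z >= -0.25 -> could be stanine 5
  z >= 0.25 -> could be stanine 6
  z >= 0.75 -> could be stanine 7
  z >= 1.25 -> could be stanine 8
  z < 1.75
Highest qualifying boundary gives stanine = 8

8


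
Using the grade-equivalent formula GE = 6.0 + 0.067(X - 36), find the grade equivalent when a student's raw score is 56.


raw - median = 56 - 36 = 20
slope * diff = 0.067 * 20 = 1.34
GE = 6.0 + 1.34
GE = 7.34

7.34


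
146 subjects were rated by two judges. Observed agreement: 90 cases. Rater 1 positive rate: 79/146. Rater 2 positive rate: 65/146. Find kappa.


P_o = 90/146 = 0.616438
P_e = (79*65 + 67*81) / 21316 = 0.495496
kappa = (P_o - P_e) / (1 - P_e)
kappa = (0.616438 - 0.495496) / (1 - 0.495496)
kappa = 0.2397

0.2397


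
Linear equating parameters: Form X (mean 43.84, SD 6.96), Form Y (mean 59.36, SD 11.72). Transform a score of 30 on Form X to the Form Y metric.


slope = SD_Y / SD_X = 11.72 / 6.96 ~ 1.6839
intercept = mean_Y - slope * mean_X = 59.36 - (11.72 / 6.96) * 43.84 ~ -14.4625
Y = slope * X + intercept. To avoid rounding drift from the rounded slope/intercept, evaluate the equivalent form Y = mean_Y + SD_Y * (X - mean_X) / SD_X at full precision:
Y = 59.36 + 11.72 * (30 - 43.84) / 6.96
Y = 59.36 - 11.72 * 13.84 / 6.96
Y = 59.36 - 162.2048 / 6.96
Y = 59.36 - 23.3053
Y = 36.0547

36.0547


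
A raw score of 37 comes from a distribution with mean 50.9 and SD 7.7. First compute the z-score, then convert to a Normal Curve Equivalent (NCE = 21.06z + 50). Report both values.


z = (X - mean) / SD = (37 - 50.9) / 7.7
z = -13.9 / 7.7
z = -1.8052
NCE = NCE = 21.06z + 50
Carry z at full precision (z = -13.9 / 7.7) into the conversion:
NCE = 21.06 * (-13.9 / 7.7) + 50 = -292.734 / 7.7 + 50
NCE = -38.0174 + 50
NCE = 11.9826

11.9826


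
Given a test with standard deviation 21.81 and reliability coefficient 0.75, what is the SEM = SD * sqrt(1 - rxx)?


SEM = SD * sqrt(1 - rxx)
SEM = 21.81 * sqrt(1 - 0.75)
SEM = 21.81 * sqrt(0.25) = 21.81 * 0.5
SEM = 10.905

10.905


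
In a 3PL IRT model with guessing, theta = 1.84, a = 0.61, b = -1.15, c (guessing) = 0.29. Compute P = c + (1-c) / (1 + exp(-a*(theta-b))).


logit = 0.61*(1.84 - -1.15) = 1.8239
P* = 1/(1 + exp(-1.8239)) = 0.861
P = 0.29 + (1 - 0.29) * 0.861
P = 0.9013

0.9013


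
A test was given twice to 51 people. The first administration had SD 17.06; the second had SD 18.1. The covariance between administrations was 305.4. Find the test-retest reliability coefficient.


r = cov(X,Y) / (SD_X * SD_Y)
r = 305.4 / (17.06 * 18.1)
r = 305.4 / 308.786
r = 0.989

0.989


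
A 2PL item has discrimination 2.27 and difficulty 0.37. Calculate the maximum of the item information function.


For 2PL, max info at theta = b = 0.37
I_max = a^2 / 4 = 2.27^2 / 4
= 5.1529 / 4
I_max = 1.2882

1.2882


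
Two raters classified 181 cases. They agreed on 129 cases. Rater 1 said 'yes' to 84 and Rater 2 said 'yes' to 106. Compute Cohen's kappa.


P_o = 129/181 = 0.712707
P_e = (84*106 + 97*75) / 32761 = 0.493849
kappa = (P_o - P_e) / (1 - P_e)
kappa = (0.712707 - 0.493849) / (1 - 0.493849)
kappa = 0.4324

0.4324


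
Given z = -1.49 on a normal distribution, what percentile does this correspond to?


CDF(z) = 0.5 * (1 + erf(z/sqrt(2)))
erf(-1.0536) = -0.8638
CDF = 0.0681
Percentile rank = 0.0681 * 100 = 6.81

6.81


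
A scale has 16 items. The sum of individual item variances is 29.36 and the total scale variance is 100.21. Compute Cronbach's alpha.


alpha = (k/(k-1)) * (1 - sum(si^2)/s_total^2)
= (16/15) * (1 - 29.36/100.21)
alpha = 0.7541

0.7541


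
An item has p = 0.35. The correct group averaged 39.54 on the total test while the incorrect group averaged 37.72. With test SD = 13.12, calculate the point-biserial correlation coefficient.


q = 1 - p = 0.65
rpb = ((M1 - M0) / SD) * sqrt(p * q)
rpb = ((39.54 - 37.72) / 13.12) * sqrt(0.35 * 0.65)
rpb = 0.0662

0.0662


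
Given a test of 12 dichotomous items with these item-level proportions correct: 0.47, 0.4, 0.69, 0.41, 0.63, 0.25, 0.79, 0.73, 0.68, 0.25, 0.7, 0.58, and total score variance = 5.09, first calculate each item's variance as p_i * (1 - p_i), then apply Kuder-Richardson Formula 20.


For each item, compute p_i * q_i:
  Item 1: 0.47 * 0.53 = 0.2491
  Item 2: 0.4 * 0.6 = 0.24
  Item 3: 0.69 * 0.31 = 0.2139
  Item 4: 0.41 * 0.59 = 0.2419
  Item 5: 0.63 * 0.37 = 0.2331
  Item 6: 0.25 * 0.75 = 0.1875
  Item 7: 0.79 * 0.21 = 0.1659
  Item 8: 0.73 * 0.27 = 0.1971
  Item 9: 0.68 * 0.32 = 0.2176
  Item 10: 0.25 * 0.75 = 0.1875
  Item 11: 0.7 * 0.3 = 0.21
  Item 12: 0.58 * 0.42 = 0.2436
Sum(p_i * q_i) = 0.2491 + 0.24 + 0.2139 + 0.2419 + 0.2331 + 0.1875 + 0.1659 + 0.1971 + 0.2176 + 0.1875 + 0.21 + 0.2436 = 2.5872
KR-20 = (k/(k-1)) * (1 - Sum(p_i*q_i) / Var_total)
= (12/11) * (1 - 2.5872/5.09)
= 1.0909 * 0.4917
KR-20 = 0.5364

0.5364


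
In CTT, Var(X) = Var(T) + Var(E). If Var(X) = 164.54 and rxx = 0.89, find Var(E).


var_true = rxx * var_obs = 0.89 * 164.54 = 146.4406
var_error = var_obs - var_true
var_error = 164.54 - 146.4406
var_error = 18.0994

18.0994


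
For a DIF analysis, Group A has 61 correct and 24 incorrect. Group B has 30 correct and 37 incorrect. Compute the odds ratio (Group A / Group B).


Odds_A = 61/24 = 2.5417
Odds_B = 30/37 = 0.8108
OR = Odds_A / Odds_B = 2.5417 / 0.8108
Exactly, OR = (61 * 37) / (24 * 30) = 2257 / 720
OR = 3.1347

3.1347


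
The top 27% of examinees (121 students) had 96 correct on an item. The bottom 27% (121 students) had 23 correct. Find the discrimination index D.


p_upper = 96/121 = 0.7934
p_lower = 23/121 = 0.1901
D = 0.7934 - 0.1901 = 0.6033

0.6033


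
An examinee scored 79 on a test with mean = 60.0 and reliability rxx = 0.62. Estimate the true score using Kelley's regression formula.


T_est = rxx * X + (1 - rxx) * mean
T_est = 0.62 * 79 + 0.38 * 60.0
T_est = 48.98 + 22.8
T_est = 71.78

71.78


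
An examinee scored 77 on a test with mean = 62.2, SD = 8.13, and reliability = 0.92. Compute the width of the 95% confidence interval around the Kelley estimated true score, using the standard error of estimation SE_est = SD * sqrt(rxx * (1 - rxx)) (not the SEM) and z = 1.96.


True score estimate = 0.92*77 + 0.08*62.2 = 75.816
SE_est = SD * sqrt(rxx * (1 - rxx)) = 8.13 * sqrt(0.92 * 0.08) = 8.13 * sqrt(0.0736) = 2.205614
CI = T_est +/- z * SE_est, so width = 2 * z * SE_est = 2 * 1.96 * 2.205614
Width = 8.646

8.646


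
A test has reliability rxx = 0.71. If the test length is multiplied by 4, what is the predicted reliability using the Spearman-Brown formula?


r_new = (n * rxx) / (1 + (n-1) * rxx)
r_new = (4 * 0.71) / (1 + 3 * 0.71)
r_new = 2.84 / 3.13
r_new = 0.9073

0.9073


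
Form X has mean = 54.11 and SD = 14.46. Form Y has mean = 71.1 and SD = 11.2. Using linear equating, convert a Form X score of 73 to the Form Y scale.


slope = SD_Y / SD_X = 11.2 / 14.46 ~ 0.7746
intercept = mean_Y - slope * mean_X = 71.1 - (11.2 / 14.46) * 54.11 ~ 29.1891
Y = slope * X + intercept. To avoid rounding drift from the rounded slope/intercept, evaluate the equivalent form Y = mean_Y + SD_Y * (X - mean_X) / SD_X at full precision:
Y = 71.1 + 11.2 * (73 - 54.11) / 14.46
Y = 71.1 + 11.2 * 18.89 / 14.46
Y = 71.1 + 211.568 / 14.46
Y = 71.1 + 14.6313
Y = 85.7313

85.7313


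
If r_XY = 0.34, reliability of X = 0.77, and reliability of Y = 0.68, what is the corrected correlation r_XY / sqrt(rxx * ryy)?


r_corrected = rxy / sqrt(rxx * ryy)
= 0.34 / sqrt(0.77 * 0.68)
= 0.34 / sqrt(0.5236)
= 0.34 / 0.723602
r_corrected = 0.4699

0.4699


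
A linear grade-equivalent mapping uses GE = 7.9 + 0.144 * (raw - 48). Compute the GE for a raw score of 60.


raw - median = 60 - 48 = 12
slope * diff = 0.144 * 12 = 1.728
GE = 7.9 + 1.728
GE = 9.628

9.628


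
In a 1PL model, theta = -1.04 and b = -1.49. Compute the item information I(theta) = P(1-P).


P = 1/(1+exp(-(-1.04--1.49))) = 0.6106
I = P*(1-P) = 0.6106 * 0.3894
I = 0.2378

0.2378


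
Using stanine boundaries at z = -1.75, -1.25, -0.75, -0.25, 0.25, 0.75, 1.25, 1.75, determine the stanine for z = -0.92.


Stanine boundaries: [-1.75, -1.25, -0.75, -0.25, 0.25, 0.75, 1.25, 1.75]
z = -0.92
Check each boundary:
  z >= -1.75 -> could be stanine 2
  z >= -1.25 -> could be stanine 3
  z < -0.75
  z < -0.25
  z < 0.25
  z < 0.75
  z < 1.25
  z < 1.75
Highest qualifying boundary gives stanine = 3

3


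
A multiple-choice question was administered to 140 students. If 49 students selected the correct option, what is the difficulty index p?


Item difficulty p = number correct / total examinees
p = 49 / 140
p = 0.35

0.35


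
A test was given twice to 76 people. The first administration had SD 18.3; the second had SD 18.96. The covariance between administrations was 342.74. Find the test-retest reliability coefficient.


r = cov(X,Y) / (SD_X * SD_Y)
r = 342.74 / (18.3 * 18.96)
r = 342.74 / 346.968
r = 0.9878

0.9878


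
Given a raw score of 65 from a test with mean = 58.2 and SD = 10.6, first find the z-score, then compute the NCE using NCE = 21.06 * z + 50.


z = (X - mean) / SD = (65 - 58.2) / 10.6
z = 6.8 / 10.6
z = 0.6415
NCE = NCE = 21.06z + 50
Carry z at full precision (z = 6.8 / 10.6) into the conversion:
NCE = 21.06 * (6.8 / 10.6) + 50 = 143.208 / 10.6 + 50
NCE = 13.5102 + 50
NCE = 63.5102

63.5102


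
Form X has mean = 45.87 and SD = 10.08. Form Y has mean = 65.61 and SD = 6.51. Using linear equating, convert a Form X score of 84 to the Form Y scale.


slope = SD_Y / SD_X = 6.51 / 10.08 ~ 0.6458
intercept = mean_Y - slope * mean_X = 65.61 - (6.51 / 10.08) * 45.87 ~ 35.9856
Y = slope * X + intercept. To avoid rounding drift from the rounded slope/intercept, evaluate the equivalent form Y = mean_Y + SD_Y * (X - mean_X) / SD_X at full precision:
Y = 65.61 + 6.51 * (84 - 45.87) / 10.08
Y = 65.61 + 6.51 * 38.13 / 10.08
Y = 65.61 + 248.2263 / 10.08
Y = 65.61 + 24.6256
Y = 90.2356

90.2356


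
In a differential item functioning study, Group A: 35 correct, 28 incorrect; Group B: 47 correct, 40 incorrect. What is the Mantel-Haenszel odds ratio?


Odds_A = 35/28 = 1.25
Odds_B = 47/40 = 1.175
OR = Odds_A / Odds_B = 1.25 / 1.175
Exactly, OR = (35 * 40) / (28 * 47) = 1400 / 1316
OR = 1.0638

1.0638


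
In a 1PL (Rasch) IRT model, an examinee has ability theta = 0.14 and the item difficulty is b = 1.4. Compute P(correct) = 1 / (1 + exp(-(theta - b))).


theta - b = 0.14 - 1.4 = -1.26
exp(-(theta - b)) = exp(1.26) = 3.5254
P = 1 / (1 + 3.5254)
P = 0.221

0.221


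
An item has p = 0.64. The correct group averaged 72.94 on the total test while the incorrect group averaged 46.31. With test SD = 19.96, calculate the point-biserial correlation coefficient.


q = 1 - p = 0.36
rpb = ((M1 - M0) / SD) * sqrt(p * q)
rpb = ((72.94 - 46.31) / 19.96) * sqrt(0.64 * 0.36)
rpb = 0.6404

0.6404


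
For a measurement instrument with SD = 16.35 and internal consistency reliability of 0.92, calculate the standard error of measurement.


SEM = SD * sqrt(1 - rxx)
SEM = 16.35 * sqrt(1 - 0.92)
SEM = 16.35 * sqrt(0.08) = 16.35 * 0.282843
SEM = 4.6245

4.6245


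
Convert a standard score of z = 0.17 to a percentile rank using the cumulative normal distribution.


CDF(z) = 0.5 * (1 + erf(z/sqrt(2)))
erf(0.1202) = 0.135
CDF = 0.5675
Percentile rank = 0.5675 * 100 = 56.75

56.75


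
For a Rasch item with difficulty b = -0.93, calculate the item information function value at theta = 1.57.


P = 1/(1+exp(-(1.57--0.93))) = 0.9241
I = P*(1-P) = 0.9241 * 0.0759
I = 0.0701

0.0701


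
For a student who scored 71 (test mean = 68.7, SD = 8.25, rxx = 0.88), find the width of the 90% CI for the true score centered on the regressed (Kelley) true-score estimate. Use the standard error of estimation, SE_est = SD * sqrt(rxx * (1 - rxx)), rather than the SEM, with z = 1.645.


True score estimate = 0.88*71 + 0.12*68.7 = 70.724
SE_est = SD * sqrt(rxx * (1 - rxx)) = 8.25 * sqrt(0.88 * 0.12) = 8.25 * sqrt(0.1056) = 2.680933
CI = T_est +/- z * SE_est, so width = 2 * z * SE_est = 2 * 1.645 * 2.680933
Width = 8.8203

8.8203


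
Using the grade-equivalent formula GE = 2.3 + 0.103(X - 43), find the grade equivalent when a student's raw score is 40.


raw - median = 40 - 43 = -3
slope * diff = 0.103 * -3 = -0.309
GE = 2.3 + -0.309
GE = 1.991

1.991


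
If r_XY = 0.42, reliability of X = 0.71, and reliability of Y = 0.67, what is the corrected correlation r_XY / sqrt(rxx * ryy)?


r_corrected = rxy / sqrt(rxx * ryy)
= 0.42 / sqrt(0.71 * 0.67)
= 0.42 / sqrt(0.4757)
= 0.42 / 0.68971
r_corrected = 0.609

0.609


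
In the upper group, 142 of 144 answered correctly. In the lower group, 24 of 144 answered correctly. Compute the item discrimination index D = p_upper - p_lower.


p_upper = 142/144 = 0.9861
p_lower = 24/144 = 0.1667
D = 0.9861 - 0.1667 = 0.8194

0.8194


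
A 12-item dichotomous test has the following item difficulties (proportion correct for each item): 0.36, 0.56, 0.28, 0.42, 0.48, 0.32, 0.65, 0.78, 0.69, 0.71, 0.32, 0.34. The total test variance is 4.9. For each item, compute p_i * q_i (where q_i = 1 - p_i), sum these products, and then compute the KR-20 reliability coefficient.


For each item, compute p_i * q_i:
  Item 1: 0.36 * 0.64 = 0.2304
  Item 2: 0.56 * 0.44 = 0.2464
  Item 3: 0.28 * 0.72 = 0.2016
  Item 4: 0.42 * 0.58 = 0.2436
  Item 5: 0.48 * 0.52 = 0.2496
  Item 6: 0.32 * 0.68 = 0.2176
  Item 7: 0.65 * 0.35 = 0.2275
  Item 8: 0.78 * 0.22 = 0.1716
  Item 9: 0.69 * 0.31 = 0.2139
  Item 10: 0.71 * 0.29 = 0.2059
  Item 11: 0.32 * 0.68 = 0.2176
  Item 12: 0.34 * 0.66 = 0.2244
Sum(p_i * q_i) = 0.2304 + 0.2464 + 0.2016 + 0.2436 + 0.2496 + 0.2176 + 0.2275 + 0.1716 + 0.2139 + 0.2059 + 0.2176 + 0.2244 = 2.6501
KR-20 = (k/(k-1)) * (1 - Sum(p_i*q_i) / Var_total)
= (12/11) * (1 - 2.6501/4.9)
= 1.0909 * 0.4592
KR-20 = 0.5009

0.5009


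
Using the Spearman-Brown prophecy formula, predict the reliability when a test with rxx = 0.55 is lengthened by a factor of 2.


r_new = (n * rxx) / (1 + (n-1) * rxx)
r_new = (2 * 0.55) / (1 + 1 * 0.55)
r_new = 1.1 / 1.55
r_new = 0.7097

0.7097


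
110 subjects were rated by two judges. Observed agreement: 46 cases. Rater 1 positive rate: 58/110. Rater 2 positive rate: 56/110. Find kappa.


P_o = 46/110 = 0.418182
P_e = (58*56 + 52*54) / 12100 = 0.500496
kappa = (P_o - P_e) / (1 - P_e)
kappa = (0.418182 - 0.500496) / (1 - 0.500496)
kappa = -0.1648

-0.1648


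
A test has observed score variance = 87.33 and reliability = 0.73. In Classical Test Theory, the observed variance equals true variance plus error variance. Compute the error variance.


var_true = rxx * var_obs = 0.73 * 87.33 = 63.7509
var_error = var_obs - var_true
var_error = 87.33 - 63.7509
var_error = 23.5791

23.5791


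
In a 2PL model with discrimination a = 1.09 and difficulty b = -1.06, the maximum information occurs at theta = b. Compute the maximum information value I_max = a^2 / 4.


For 2PL, max info at theta = b = -1.06
I_max = a^2 / 4 = 1.09^2 / 4
= 1.1881 / 4
I_max = 0.297

0.297


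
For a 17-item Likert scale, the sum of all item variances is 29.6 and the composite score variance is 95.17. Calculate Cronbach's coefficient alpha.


alpha = (k/(k-1)) * (1 - sum(si^2)/s_total^2)
= (17/16) * (1 - 29.6/95.17)
alpha = 0.732

0.732


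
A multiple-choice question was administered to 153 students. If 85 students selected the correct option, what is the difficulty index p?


Item difficulty p = number correct / total examinees
p = 85 / 153
p = 0.5556

0.5556


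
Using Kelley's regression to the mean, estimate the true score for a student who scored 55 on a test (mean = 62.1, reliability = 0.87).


T_est = rxx * X + (1 - rxx) * mean
T_est = 0.87 * 55 + 0.13 * 62.1
T_est = 47.85 + 8.073
T_est = 55.923

55.923


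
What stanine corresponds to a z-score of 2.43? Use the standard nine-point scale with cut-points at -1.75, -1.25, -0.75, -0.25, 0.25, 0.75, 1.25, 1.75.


Stanine boundaries: [-1.75, -1.25, -0.75, -0.25, 0.25, 0.75, 1.25, 1.75]
z = 2.43
Check each boundary:
  z >= -1.75 -> could be stanine 2
  z >= -1.25 -> could be stanine 3
  z >= -0.75 -> could be stanine 4
  z >= -0.25 -> could be stanine 5
  z >= 0.25 -> could be stanine 6
  z >= 0.75 -> could be stanine 7
  z >= 1.25 -> could be stanine 8
  z >= 1.75 -> could be stanine 9
Highest qualifying boundary gives stanine = 9

9


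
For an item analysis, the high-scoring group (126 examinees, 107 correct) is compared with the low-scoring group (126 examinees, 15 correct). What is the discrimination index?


p_upper = 107/126 = 0.8492
p_lower = 15/126 = 0.119
D = 0.8492 - 0.119 = 0.7302

0.7302


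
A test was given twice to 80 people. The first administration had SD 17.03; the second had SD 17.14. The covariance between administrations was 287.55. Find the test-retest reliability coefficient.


r = cov(X,Y) / (SD_X * SD_Y)
r = 287.55 / (17.03 * 17.14)
r = 287.55 / 291.8942
r = 0.9851

0.9851


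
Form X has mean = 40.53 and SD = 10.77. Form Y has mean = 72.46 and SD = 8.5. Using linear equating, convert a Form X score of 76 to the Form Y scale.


slope = SD_Y / SD_X = 8.5 / 10.77 ~ 0.7892
intercept = mean_Y - slope * mean_X = 72.46 - (8.5 / 10.77) * 40.53 ~ 40.4725
Y = slope * X + intercept. To avoid rounding drift from the rounded slope/intercept, evaluate the equivalent form Y = mean_Y + SD_Y * (X - mean_X) / SD_X at full precision:
Y = 72.46 + 8.5 * (76 - 40.53) / 10.77
Y = 72.46 + 8.5 * 35.47 / 10.77
Y = 72.46 + 301.495 / 10.77
Y = 72.46 + 27.994
Y = 100.454

100.454


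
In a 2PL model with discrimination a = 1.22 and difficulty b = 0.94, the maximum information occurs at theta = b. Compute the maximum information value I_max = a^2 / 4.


For 2PL, max info at theta = b = 0.94
I_max = a^2 / 4 = 1.22^2 / 4
= 1.4884 / 4
I_max = 0.3721

0.3721


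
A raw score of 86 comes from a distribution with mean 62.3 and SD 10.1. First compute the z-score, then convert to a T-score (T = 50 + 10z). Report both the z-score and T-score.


z = (X - mean) / SD = (86 - 62.3) / 10.1
z = 23.7 / 10.1
z = 2.3465
T-score = T = 50 + 10z
Carry z at full precision (z = 23.7 / 10.1) into the conversion:
T-score = 50 + 10 * (23.7 / 10.1) = 50 + 237 / 10.1
T-score = 50 + 23.4653
T-score = 73.4653

73.4653


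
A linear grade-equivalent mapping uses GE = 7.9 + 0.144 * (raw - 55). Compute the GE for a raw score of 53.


raw - median = 53 - 55 = -2
slope * diff = 0.144 * -2 = -0.288
GE = 7.9 + -0.288
GE = 7.612

7.612


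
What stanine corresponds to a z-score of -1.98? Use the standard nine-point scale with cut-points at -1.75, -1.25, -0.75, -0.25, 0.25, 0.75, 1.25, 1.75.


Stanine boundaries: [-1.75, -1.25, -0.75, -0.25, 0.25, 0.75, 1.25, 1.75]
z = -1.98
Check each boundary:
  z < -1.75
  z < -1.25
  z < -0.75
  z < -0.25
  z < 0.25
  z < 0.75
  z < 1.25
  z < 1.75
Highest qualifying boundary gives stanine = 1

1


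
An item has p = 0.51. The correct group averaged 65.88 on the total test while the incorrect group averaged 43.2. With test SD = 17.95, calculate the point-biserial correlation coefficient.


q = 1 - p = 0.49
rpb = ((M1 - M0) / SD) * sqrt(p * q)
rpb = ((65.88 - 43.2) / 17.95) * sqrt(0.51 * 0.49)
rpb = 0.6316

0.6316


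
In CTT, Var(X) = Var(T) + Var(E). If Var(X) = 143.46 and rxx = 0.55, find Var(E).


var_true = rxx * var_obs = 0.55 * 143.46 = 78.903
var_error = var_obs - var_true
var_error = 143.46 - 78.903
var_error = 64.557

64.557


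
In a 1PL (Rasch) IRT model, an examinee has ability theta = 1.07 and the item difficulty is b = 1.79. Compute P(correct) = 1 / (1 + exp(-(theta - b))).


theta - b = 1.07 - 1.79 = -0.72
exp(-(theta - b)) = exp(0.72) = 2.0544
P = 1 / (1 + 2.0544)
P = 0.3274

0.3274


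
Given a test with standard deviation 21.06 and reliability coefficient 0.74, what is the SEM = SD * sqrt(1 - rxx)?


SEM = SD * sqrt(1 - rxx)
SEM = 21.06 * sqrt(1 - 0.74)
SEM = 21.06 * sqrt(0.26) = 21.06 * 0.509902
SEM = 10.7385

10.7385


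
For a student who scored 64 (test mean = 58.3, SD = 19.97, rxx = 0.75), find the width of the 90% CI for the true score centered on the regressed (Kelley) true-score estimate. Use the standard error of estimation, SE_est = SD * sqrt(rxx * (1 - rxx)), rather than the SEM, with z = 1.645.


True score estimate = 0.75*64 + 0.25*58.3 = 62.575
SE_est = SD * sqrt(rxx * (1 - rxx)) = 19.97 * sqrt(0.75 * 0.25) = 19.97 * sqrt(0.1875) = 8.647264
CI = T_est +/- z * SE_est, so width = 2 * z * SE_est = 2 * 1.645 * 8.647264
Width = 28.4495

28.4495


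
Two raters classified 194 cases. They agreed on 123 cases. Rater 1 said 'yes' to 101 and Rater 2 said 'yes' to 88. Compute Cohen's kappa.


P_o = 123/194 = 0.634021
P_e = (101*88 + 93*106) / 37636 = 0.498087
kappa = (P_o - P_e) / (1 - P_e)
kappa = (0.634021 - 0.498087) / (1 - 0.498087)
kappa = 0.2708

0.2708


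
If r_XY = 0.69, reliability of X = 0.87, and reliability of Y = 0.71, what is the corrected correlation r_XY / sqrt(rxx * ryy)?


r_corrected = rxy / sqrt(rxx * ryy)
= 0.69 / sqrt(0.87 * 0.71)
= 0.69 / sqrt(0.6177)
= 0.69 / 0.785939
r_corrected = 0.8779

0.8779


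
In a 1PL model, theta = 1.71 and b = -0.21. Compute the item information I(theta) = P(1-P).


P = 1/(1+exp(-(1.71--0.21))) = 0.8721
I = P*(1-P) = 0.8721 * 0.1279
I = 0.1115

0.1115


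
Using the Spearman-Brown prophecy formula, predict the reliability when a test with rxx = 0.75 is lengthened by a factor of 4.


r_new = (n * rxx) / (1 + (n-1) * rxx)
r_new = (4 * 0.75) / (1 + 3 * 0.75)
r_new = 3.0 / 3.25
r_new = 0.9231

0.9231


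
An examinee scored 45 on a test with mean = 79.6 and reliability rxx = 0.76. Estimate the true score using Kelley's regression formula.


T_est = rxx * X + (1 - rxx) * mean
T_est = 0.76 * 45 + 0.24 * 79.6
T_est = 34.2 + 19.104
T_est = 53.304

53.304


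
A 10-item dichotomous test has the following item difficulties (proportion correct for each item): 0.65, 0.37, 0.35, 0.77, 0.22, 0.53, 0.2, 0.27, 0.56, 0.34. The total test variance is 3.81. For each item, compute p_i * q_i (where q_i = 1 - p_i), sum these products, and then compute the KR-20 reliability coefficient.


For each item, compute p_i * q_i:
  Item 1: 0.65 * 0.35 = 0.2275
  Item 2: 0.37 * 0.63 = 0.2331
  Item 3: 0.35 * 0.65 = 0.2275
  Item 4: 0.77 * 0.23 = 0.1771
  Item 5: 0.22 * 0.78 = 0.1716
  Item 6: 0.53 * 0.47 = 0.2491
  Item 7: 0.2 * 0.8 = 0.16
  Item 8: 0.27 * 0.73 = 0.1971
  Item 9: 0.56 * 0.44 = 0.2464
  Item 10: 0.34 * 0.66 = 0.2244
Sum(p_i * q_i) = 0.2275 + 0.2331 + 0.2275 + 0.1771 + 0.1716 + 0.2491 + 0.16 + 0.1971 + 0.2464 + 0.2244 = 2.1138
KR-20 = (k/(k-1)) * (1 - Sum(p_i*q_i) / Var_total)
= (10/9) * (1 - 2.1138/3.81)
= 1.1111 * 0.4452
KR-20 = 0.4947

0.4947


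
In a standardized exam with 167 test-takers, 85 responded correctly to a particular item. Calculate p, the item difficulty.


Item difficulty p = number correct / total examinees
p = 85 / 167
p = 0.509

0.509
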